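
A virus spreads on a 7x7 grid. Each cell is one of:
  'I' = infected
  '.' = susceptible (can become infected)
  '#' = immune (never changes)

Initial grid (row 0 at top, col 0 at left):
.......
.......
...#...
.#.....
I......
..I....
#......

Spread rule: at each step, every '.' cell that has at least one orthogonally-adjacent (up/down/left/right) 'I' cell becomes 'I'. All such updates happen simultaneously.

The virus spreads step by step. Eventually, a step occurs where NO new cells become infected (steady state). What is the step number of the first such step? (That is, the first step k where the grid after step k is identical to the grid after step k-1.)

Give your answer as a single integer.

Answer: 10

Derivation:
Step 0 (initial): 2 infected
Step 1: +7 new -> 9 infected
Step 2: +6 new -> 15 infected
Step 3: +7 new -> 22 infected
Step 4: +7 new -> 29 infected
Step 5: +7 new -> 36 infected
Step 6: +4 new -> 40 infected
Step 7: +3 new -> 43 infected
Step 8: +2 new -> 45 infected
Step 9: +1 new -> 46 infected
Step 10: +0 new -> 46 infected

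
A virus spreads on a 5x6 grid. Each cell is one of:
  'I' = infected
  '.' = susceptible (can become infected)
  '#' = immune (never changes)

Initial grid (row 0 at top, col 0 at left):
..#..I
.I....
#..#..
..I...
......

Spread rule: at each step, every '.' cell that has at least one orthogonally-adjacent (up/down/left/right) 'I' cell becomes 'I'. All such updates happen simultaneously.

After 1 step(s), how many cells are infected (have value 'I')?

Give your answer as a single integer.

Step 0 (initial): 3 infected
Step 1: +10 new -> 13 infected

Answer: 13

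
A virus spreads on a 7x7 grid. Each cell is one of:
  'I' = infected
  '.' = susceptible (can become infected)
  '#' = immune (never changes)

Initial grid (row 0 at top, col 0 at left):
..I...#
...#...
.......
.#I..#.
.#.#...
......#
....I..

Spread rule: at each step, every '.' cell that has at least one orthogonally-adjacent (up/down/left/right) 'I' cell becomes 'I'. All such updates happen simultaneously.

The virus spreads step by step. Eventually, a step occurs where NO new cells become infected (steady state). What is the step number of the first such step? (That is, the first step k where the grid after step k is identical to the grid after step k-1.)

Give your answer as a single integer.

Answer: 6

Derivation:
Step 0 (initial): 3 infected
Step 1: +9 new -> 12 infected
Step 2: +12 new -> 24 infected
Step 3: +8 new -> 32 infected
Step 4: +6 new -> 38 infected
Step 5: +4 new -> 42 infected
Step 6: +0 new -> 42 infected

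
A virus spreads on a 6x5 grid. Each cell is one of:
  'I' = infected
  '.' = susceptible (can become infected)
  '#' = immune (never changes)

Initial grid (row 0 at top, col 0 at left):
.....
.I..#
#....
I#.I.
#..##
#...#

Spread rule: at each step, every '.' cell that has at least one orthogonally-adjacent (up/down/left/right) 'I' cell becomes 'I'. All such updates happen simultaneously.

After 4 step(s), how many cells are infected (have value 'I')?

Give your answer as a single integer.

Answer: 22

Derivation:
Step 0 (initial): 3 infected
Step 1: +7 new -> 10 infected
Step 2: +6 new -> 16 infected
Step 3: +3 new -> 19 infected
Step 4: +3 new -> 22 infected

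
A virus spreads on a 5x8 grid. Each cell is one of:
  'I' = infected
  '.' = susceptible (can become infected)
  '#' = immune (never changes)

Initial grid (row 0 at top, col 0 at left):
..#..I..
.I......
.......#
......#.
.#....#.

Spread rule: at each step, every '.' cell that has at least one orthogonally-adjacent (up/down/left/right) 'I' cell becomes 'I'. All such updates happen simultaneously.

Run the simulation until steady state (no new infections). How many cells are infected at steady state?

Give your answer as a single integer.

Answer: 33

Derivation:
Step 0 (initial): 2 infected
Step 1: +7 new -> 9 infected
Step 2: +10 new -> 19 infected
Step 3: +7 new -> 26 infected
Step 4: +5 new -> 31 infected
Step 5: +2 new -> 33 infected
Step 6: +0 new -> 33 infected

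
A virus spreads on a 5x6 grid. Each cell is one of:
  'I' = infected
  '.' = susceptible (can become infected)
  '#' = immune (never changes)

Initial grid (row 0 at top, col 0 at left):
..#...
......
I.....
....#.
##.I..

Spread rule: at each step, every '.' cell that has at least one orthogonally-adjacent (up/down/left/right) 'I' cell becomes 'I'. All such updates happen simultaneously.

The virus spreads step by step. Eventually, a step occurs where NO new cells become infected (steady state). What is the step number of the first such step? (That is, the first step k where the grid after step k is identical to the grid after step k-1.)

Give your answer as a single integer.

Step 0 (initial): 2 infected
Step 1: +6 new -> 8 infected
Step 2: +7 new -> 15 infected
Step 3: +5 new -> 20 infected
Step 4: +3 new -> 23 infected
Step 5: +2 new -> 25 infected
Step 6: +1 new -> 26 infected
Step 7: +0 new -> 26 infected

Answer: 7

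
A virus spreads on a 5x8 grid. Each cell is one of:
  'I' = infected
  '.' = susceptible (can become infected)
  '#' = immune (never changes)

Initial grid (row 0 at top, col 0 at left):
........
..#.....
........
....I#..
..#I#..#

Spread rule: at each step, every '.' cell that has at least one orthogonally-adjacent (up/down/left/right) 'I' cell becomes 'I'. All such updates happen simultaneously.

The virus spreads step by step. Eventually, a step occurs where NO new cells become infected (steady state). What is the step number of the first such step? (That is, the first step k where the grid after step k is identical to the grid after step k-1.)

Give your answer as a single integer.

Answer: 8

Derivation:
Step 0 (initial): 2 infected
Step 1: +2 new -> 4 infected
Step 2: +4 new -> 8 infected
Step 3: +6 new -> 14 infected
Step 4: +8 new -> 22 infected
Step 5: +8 new -> 30 infected
Step 6: +4 new -> 34 infected
Step 7: +1 new -> 35 infected
Step 8: +0 new -> 35 infected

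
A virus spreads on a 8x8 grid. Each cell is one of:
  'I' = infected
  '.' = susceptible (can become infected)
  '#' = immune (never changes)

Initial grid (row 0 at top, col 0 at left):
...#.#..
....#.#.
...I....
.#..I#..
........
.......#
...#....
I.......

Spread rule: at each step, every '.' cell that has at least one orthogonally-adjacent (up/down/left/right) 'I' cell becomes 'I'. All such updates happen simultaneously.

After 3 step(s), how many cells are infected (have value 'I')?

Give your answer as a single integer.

Answer: 34

Derivation:
Step 0 (initial): 3 infected
Step 1: +7 new -> 10 infected
Step 2: +10 new -> 20 infected
Step 3: +14 new -> 34 infected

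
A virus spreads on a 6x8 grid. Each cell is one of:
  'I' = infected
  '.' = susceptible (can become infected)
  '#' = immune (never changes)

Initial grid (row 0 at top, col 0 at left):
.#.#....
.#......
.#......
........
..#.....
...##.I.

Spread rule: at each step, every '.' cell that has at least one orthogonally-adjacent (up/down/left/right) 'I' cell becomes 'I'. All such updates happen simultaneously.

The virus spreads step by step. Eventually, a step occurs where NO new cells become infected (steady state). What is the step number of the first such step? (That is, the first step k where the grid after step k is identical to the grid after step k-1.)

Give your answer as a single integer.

Answer: 12

Derivation:
Step 0 (initial): 1 infected
Step 1: +3 new -> 4 infected
Step 2: +3 new -> 7 infected
Step 3: +4 new -> 11 infected
Step 4: +5 new -> 16 infected
Step 5: +5 new -> 21 infected
Step 6: +5 new -> 26 infected
Step 7: +4 new -> 30 infected
Step 8: +3 new -> 33 infected
Step 9: +4 new -> 37 infected
Step 10: +3 new -> 40 infected
Step 11: +1 new -> 41 infected
Step 12: +0 new -> 41 infected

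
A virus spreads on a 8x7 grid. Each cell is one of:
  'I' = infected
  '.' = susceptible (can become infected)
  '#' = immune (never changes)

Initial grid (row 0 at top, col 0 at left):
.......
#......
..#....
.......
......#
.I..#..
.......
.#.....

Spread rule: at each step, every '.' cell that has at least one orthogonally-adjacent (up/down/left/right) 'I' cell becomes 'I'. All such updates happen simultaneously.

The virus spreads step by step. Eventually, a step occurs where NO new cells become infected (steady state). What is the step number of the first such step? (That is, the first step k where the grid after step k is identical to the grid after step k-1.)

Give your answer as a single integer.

Step 0 (initial): 1 infected
Step 1: +4 new -> 5 infected
Step 2: +6 new -> 11 infected
Step 3: +7 new -> 18 infected
Step 4: +6 new -> 24 infected
Step 5: +7 new -> 31 infected
Step 6: +8 new -> 39 infected
Step 7: +6 new -> 45 infected
Step 8: +3 new -> 48 infected
Step 9: +2 new -> 50 infected
Step 10: +1 new -> 51 infected
Step 11: +0 new -> 51 infected

Answer: 11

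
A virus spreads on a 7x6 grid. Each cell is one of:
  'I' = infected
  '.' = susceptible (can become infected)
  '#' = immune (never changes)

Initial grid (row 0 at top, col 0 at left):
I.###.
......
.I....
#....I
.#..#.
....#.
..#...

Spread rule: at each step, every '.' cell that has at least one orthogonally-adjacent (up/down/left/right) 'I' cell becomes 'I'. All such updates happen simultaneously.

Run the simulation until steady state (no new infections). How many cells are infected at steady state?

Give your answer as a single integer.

Step 0 (initial): 3 infected
Step 1: +9 new -> 12 infected
Step 2: +7 new -> 19 infected
Step 3: +6 new -> 25 infected
Step 4: +3 new -> 28 infected
Step 5: +2 new -> 30 infected
Step 6: +2 new -> 32 infected
Step 7: +2 new -> 34 infected
Step 8: +0 new -> 34 infected

Answer: 34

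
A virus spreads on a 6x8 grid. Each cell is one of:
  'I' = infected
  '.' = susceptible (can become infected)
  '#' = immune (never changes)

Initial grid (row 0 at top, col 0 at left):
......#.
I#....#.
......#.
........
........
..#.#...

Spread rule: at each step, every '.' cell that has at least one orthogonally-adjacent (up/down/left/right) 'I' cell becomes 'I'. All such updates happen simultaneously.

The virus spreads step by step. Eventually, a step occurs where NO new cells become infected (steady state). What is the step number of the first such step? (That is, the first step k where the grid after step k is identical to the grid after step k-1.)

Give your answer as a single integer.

Answer: 13

Derivation:
Step 0 (initial): 1 infected
Step 1: +2 new -> 3 infected
Step 2: +3 new -> 6 infected
Step 3: +4 new -> 10 infected
Step 4: +6 new -> 16 infected
Step 5: +6 new -> 22 infected
Step 6: +5 new -> 27 infected
Step 7: +4 new -> 31 infected
Step 8: +2 new -> 33 infected
Step 9: +3 new -> 36 infected
Step 10: +3 new -> 39 infected
Step 11: +2 new -> 41 infected
Step 12: +1 new -> 42 infected
Step 13: +0 new -> 42 infected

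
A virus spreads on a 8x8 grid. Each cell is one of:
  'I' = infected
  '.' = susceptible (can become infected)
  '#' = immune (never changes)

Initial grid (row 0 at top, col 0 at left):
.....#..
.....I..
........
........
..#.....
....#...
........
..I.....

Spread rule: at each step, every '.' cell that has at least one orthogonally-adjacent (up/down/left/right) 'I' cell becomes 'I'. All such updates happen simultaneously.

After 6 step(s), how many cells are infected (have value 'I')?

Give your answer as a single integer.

Step 0 (initial): 2 infected
Step 1: +6 new -> 8 infected
Step 2: +12 new -> 20 infected
Step 3: +13 new -> 33 infected
Step 4: +13 new -> 46 infected
Step 5: +10 new -> 56 infected
Step 6: +5 new -> 61 infected

Answer: 61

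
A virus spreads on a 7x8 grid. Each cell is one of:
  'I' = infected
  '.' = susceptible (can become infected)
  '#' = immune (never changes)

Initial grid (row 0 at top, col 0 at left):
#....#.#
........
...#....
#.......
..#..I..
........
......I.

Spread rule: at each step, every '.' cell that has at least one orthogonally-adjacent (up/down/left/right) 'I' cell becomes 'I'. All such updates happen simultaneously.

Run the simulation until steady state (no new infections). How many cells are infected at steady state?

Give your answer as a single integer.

Answer: 50

Derivation:
Step 0 (initial): 2 infected
Step 1: +7 new -> 9 infected
Step 2: +8 new -> 17 infected
Step 3: +7 new -> 24 infected
Step 4: +6 new -> 30 infected
Step 5: +8 new -> 38 infected
Step 6: +6 new -> 44 infected
Step 7: +4 new -> 48 infected
Step 8: +2 new -> 50 infected
Step 9: +0 new -> 50 infected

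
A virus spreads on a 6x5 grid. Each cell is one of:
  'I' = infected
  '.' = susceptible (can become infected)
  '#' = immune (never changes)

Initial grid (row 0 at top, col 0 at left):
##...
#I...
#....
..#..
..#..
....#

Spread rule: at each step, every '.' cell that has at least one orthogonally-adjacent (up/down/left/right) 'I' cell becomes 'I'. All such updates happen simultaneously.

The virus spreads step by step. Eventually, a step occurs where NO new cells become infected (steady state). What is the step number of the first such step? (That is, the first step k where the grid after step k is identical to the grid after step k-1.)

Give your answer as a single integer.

Answer: 7

Derivation:
Step 0 (initial): 1 infected
Step 1: +2 new -> 3 infected
Step 2: +4 new -> 7 infected
Step 3: +5 new -> 12 infected
Step 4: +5 new -> 17 infected
Step 5: +4 new -> 21 infected
Step 6: +2 new -> 23 infected
Step 7: +0 new -> 23 infected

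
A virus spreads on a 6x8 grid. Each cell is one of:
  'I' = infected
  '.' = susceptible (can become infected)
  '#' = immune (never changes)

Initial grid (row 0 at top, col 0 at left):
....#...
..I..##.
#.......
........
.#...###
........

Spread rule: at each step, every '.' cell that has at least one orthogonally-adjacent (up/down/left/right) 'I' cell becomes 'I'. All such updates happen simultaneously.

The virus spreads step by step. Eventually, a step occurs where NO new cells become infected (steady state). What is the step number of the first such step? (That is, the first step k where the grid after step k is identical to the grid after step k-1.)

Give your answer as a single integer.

Answer: 11

Derivation:
Step 0 (initial): 1 infected
Step 1: +4 new -> 5 infected
Step 2: +7 new -> 12 infected
Step 3: +5 new -> 17 infected
Step 4: +5 new -> 22 infected
Step 5: +6 new -> 28 infected
Step 6: +4 new -> 32 infected
Step 7: +3 new -> 35 infected
Step 8: +2 new -> 37 infected
Step 9: +2 new -> 39 infected
Step 10: +1 new -> 40 infected
Step 11: +0 new -> 40 infected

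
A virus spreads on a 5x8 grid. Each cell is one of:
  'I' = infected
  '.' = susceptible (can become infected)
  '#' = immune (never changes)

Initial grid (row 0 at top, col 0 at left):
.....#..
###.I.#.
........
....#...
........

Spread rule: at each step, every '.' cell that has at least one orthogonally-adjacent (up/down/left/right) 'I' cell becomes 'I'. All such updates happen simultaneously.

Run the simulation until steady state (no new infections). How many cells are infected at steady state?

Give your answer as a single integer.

Step 0 (initial): 1 infected
Step 1: +4 new -> 5 infected
Step 2: +3 new -> 8 infected
Step 3: +5 new -> 13 infected
Step 4: +7 new -> 20 infected
Step 5: +8 new -> 28 infected
Step 6: +4 new -> 32 infected
Step 7: +2 new -> 34 infected
Step 8: +0 new -> 34 infected

Answer: 34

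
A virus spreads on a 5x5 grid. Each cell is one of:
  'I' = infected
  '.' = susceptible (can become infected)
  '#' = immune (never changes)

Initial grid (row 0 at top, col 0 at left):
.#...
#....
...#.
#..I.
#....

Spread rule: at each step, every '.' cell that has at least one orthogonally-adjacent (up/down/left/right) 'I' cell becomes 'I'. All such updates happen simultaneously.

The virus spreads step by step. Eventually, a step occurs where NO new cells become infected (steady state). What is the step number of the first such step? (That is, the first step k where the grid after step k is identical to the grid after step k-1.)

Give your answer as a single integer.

Answer: 6

Derivation:
Step 0 (initial): 1 infected
Step 1: +3 new -> 4 infected
Step 2: +5 new -> 9 infected
Step 3: +4 new -> 13 infected
Step 4: +5 new -> 18 infected
Step 5: +1 new -> 19 infected
Step 6: +0 new -> 19 infected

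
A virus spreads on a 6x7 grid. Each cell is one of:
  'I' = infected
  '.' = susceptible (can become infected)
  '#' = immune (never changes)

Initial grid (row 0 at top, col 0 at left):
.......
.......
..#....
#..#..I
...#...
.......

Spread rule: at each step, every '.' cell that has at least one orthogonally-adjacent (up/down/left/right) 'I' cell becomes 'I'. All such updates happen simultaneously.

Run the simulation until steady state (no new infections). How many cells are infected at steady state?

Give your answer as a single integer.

Step 0 (initial): 1 infected
Step 1: +3 new -> 4 infected
Step 2: +5 new -> 9 infected
Step 3: +5 new -> 14 infected
Step 4: +4 new -> 18 infected
Step 5: +3 new -> 21 infected
Step 6: +3 new -> 24 infected
Step 7: +4 new -> 28 infected
Step 8: +6 new -> 34 infected
Step 9: +4 new -> 38 infected
Step 10: +0 new -> 38 infected

Answer: 38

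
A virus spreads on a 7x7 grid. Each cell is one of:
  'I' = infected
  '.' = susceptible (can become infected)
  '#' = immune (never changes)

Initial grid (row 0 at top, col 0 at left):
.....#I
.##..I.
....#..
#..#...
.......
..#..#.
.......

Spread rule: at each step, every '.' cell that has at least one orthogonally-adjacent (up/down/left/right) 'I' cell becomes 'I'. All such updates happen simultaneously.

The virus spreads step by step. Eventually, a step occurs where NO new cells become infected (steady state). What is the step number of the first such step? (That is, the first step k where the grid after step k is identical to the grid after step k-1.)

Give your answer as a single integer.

Answer: 11

Derivation:
Step 0 (initial): 2 infected
Step 1: +3 new -> 5 infected
Step 2: +4 new -> 9 infected
Step 3: +5 new -> 14 infected
Step 4: +4 new -> 18 infected
Step 5: +6 new -> 24 infected
Step 6: +7 new -> 31 infected
Step 7: +4 new -> 35 infected
Step 8: +3 new -> 38 infected
Step 9: +2 new -> 40 infected
Step 10: +1 new -> 41 infected
Step 11: +0 new -> 41 infected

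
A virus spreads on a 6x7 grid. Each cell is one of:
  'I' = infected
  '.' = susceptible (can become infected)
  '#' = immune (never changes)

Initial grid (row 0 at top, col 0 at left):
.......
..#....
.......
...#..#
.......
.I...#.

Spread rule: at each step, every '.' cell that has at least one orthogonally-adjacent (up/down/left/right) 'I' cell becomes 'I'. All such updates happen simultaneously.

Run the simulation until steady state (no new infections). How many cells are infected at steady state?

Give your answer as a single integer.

Step 0 (initial): 1 infected
Step 1: +3 new -> 4 infected
Step 2: +4 new -> 8 infected
Step 3: +5 new -> 13 infected
Step 4: +4 new -> 17 infected
Step 5: +5 new -> 22 infected
Step 6: +6 new -> 28 infected
Step 7: +4 new -> 32 infected
Step 8: +3 new -> 35 infected
Step 9: +2 new -> 37 infected
Step 10: +1 new -> 38 infected
Step 11: +0 new -> 38 infected

Answer: 38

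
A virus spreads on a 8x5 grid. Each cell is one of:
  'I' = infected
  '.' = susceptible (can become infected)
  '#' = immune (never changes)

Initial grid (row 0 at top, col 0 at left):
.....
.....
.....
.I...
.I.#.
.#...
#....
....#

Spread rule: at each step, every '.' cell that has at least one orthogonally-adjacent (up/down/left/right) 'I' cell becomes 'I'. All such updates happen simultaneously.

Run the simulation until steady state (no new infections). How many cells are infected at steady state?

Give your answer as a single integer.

Step 0 (initial): 2 infected
Step 1: +5 new -> 7 infected
Step 2: +6 new -> 13 infected
Step 3: +7 new -> 20 infected
Step 4: +9 new -> 29 infected
Step 5: +5 new -> 34 infected
Step 6: +2 new -> 36 infected
Step 7: +0 new -> 36 infected

Answer: 36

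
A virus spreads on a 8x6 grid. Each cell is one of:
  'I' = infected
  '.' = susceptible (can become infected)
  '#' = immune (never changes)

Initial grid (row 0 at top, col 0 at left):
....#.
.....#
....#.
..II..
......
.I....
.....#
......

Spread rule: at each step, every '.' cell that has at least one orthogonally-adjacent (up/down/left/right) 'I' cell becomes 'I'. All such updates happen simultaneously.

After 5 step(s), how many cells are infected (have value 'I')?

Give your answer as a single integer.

Answer: 42

Derivation:
Step 0 (initial): 3 infected
Step 1: +10 new -> 13 infected
Step 2: +11 new -> 24 infected
Step 3: +11 new -> 35 infected
Step 4: +5 new -> 40 infected
Step 5: +2 new -> 42 infected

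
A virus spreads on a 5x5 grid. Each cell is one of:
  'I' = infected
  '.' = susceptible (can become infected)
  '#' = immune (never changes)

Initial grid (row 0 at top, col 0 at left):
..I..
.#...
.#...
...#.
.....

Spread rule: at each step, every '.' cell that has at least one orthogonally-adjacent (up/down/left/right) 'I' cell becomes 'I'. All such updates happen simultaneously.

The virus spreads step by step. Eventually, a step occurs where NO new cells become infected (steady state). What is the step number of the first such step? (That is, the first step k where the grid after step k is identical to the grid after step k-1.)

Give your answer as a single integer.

Step 0 (initial): 1 infected
Step 1: +3 new -> 4 infected
Step 2: +4 new -> 8 infected
Step 3: +4 new -> 12 infected
Step 4: +4 new -> 16 infected
Step 5: +4 new -> 20 infected
Step 6: +2 new -> 22 infected
Step 7: +0 new -> 22 infected

Answer: 7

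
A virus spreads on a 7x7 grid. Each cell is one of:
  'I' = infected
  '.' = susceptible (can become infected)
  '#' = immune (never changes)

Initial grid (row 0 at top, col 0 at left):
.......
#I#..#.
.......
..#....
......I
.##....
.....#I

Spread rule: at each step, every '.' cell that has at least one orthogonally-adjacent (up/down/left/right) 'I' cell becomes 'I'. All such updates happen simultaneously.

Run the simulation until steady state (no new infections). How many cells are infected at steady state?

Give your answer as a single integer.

Step 0 (initial): 3 infected
Step 1: +5 new -> 8 infected
Step 2: +9 new -> 17 infected
Step 3: +9 new -> 26 infected
Step 4: +9 new -> 35 infected
Step 5: +4 new -> 39 infected
Step 6: +2 new -> 41 infected
Step 7: +1 new -> 42 infected
Step 8: +0 new -> 42 infected

Answer: 42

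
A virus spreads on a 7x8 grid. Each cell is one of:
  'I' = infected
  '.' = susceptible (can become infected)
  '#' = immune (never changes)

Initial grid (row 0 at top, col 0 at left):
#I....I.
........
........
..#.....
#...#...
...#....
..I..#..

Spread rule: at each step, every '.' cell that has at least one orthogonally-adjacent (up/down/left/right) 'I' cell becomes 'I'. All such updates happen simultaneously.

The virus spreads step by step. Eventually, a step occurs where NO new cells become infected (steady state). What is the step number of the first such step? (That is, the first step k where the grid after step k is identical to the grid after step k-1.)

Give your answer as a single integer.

Step 0 (initial): 3 infected
Step 1: +8 new -> 11 infected
Step 2: +12 new -> 23 infected
Step 3: +12 new -> 35 infected
Step 4: +8 new -> 43 infected
Step 5: +4 new -> 47 infected
Step 6: +2 new -> 49 infected
Step 7: +1 new -> 50 infected
Step 8: +0 new -> 50 infected

Answer: 8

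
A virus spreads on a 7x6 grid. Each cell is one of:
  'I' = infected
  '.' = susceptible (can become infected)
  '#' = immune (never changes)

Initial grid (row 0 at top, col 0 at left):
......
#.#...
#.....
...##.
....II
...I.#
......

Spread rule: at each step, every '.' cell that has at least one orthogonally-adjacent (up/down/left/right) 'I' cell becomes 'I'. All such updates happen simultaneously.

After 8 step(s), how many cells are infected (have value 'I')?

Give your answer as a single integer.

Answer: 36

Derivation:
Step 0 (initial): 3 infected
Step 1: +5 new -> 8 infected
Step 2: +5 new -> 13 infected
Step 3: +7 new -> 20 infected
Step 4: +7 new -> 27 infected
Step 5: +4 new -> 31 infected
Step 6: +2 new -> 33 infected
Step 7: +2 new -> 35 infected
Step 8: +1 new -> 36 infected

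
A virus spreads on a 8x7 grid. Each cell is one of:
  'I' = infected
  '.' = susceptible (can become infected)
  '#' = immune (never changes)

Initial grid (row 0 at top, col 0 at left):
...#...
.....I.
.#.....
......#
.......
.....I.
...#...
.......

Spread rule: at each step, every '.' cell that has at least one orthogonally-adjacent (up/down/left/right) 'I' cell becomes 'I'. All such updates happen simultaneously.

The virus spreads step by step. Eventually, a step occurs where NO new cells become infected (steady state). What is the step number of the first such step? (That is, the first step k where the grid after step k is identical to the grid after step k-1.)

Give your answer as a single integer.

Step 0 (initial): 2 infected
Step 1: +8 new -> 10 infected
Step 2: +12 new -> 22 infected
Step 3: +7 new -> 29 infected
Step 4: +8 new -> 37 infected
Step 5: +7 new -> 44 infected
Step 6: +6 new -> 50 infected
Step 7: +2 new -> 52 infected
Step 8: +0 new -> 52 infected

Answer: 8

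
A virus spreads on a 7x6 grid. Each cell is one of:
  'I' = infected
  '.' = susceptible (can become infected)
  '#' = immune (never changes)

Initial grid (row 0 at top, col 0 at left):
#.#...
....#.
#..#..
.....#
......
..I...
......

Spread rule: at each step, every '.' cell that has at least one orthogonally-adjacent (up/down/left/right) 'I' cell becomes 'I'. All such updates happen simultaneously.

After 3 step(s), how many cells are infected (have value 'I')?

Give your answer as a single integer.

Step 0 (initial): 1 infected
Step 1: +4 new -> 5 infected
Step 2: +7 new -> 12 infected
Step 3: +8 new -> 20 infected

Answer: 20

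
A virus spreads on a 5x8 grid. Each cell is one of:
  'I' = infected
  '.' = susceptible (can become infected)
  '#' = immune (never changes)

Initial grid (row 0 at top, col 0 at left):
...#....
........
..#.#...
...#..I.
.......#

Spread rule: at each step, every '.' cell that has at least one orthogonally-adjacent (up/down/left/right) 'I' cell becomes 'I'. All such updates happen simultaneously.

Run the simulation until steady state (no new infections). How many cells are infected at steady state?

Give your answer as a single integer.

Answer: 35

Derivation:
Step 0 (initial): 1 infected
Step 1: +4 new -> 5 infected
Step 2: +5 new -> 10 infected
Step 3: +4 new -> 14 infected
Step 4: +4 new -> 18 infected
Step 5: +3 new -> 21 infected
Step 6: +4 new -> 25 infected
Step 7: +4 new -> 29 infected
Step 8: +4 new -> 33 infected
Step 9: +2 new -> 35 infected
Step 10: +0 new -> 35 infected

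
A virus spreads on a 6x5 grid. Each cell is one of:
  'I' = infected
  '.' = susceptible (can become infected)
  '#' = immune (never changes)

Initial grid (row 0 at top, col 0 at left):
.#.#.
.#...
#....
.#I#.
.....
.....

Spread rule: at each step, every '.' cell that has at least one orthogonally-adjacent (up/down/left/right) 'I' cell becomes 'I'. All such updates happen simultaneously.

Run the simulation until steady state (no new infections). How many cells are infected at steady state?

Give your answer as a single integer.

Step 0 (initial): 1 infected
Step 1: +2 new -> 3 infected
Step 2: +6 new -> 9 infected
Step 3: +7 new -> 16 infected
Step 4: +5 new -> 21 infected
Step 5: +1 new -> 22 infected
Step 6: +0 new -> 22 infected

Answer: 22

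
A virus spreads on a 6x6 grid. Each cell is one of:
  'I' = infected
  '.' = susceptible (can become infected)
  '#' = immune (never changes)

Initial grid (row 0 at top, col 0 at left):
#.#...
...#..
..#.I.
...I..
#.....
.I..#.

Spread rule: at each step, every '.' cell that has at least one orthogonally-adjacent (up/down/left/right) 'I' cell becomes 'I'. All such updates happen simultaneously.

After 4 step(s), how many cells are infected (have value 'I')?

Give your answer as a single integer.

Answer: 27

Derivation:
Step 0 (initial): 3 infected
Step 1: +9 new -> 12 infected
Step 2: +7 new -> 19 infected
Step 3: +5 new -> 24 infected
Step 4: +3 new -> 27 infected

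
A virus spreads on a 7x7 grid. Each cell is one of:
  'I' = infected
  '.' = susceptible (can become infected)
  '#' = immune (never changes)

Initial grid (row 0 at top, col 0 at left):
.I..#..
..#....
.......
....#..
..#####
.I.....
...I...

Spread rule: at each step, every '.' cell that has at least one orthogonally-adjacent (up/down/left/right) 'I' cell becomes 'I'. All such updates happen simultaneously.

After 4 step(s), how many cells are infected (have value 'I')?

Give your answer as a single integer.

Step 0 (initial): 3 infected
Step 1: +10 new -> 13 infected
Step 2: +8 new -> 21 infected
Step 3: +7 new -> 28 infected
Step 4: +4 new -> 32 infected

Answer: 32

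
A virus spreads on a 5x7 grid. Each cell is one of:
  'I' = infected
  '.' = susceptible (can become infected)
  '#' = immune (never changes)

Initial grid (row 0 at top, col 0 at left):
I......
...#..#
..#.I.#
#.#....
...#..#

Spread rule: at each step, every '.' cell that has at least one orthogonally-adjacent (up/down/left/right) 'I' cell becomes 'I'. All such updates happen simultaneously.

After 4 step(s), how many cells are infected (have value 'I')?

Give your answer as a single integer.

Answer: 24

Derivation:
Step 0 (initial): 2 infected
Step 1: +6 new -> 8 infected
Step 2: +8 new -> 16 infected
Step 3: +6 new -> 22 infected
Step 4: +2 new -> 24 infected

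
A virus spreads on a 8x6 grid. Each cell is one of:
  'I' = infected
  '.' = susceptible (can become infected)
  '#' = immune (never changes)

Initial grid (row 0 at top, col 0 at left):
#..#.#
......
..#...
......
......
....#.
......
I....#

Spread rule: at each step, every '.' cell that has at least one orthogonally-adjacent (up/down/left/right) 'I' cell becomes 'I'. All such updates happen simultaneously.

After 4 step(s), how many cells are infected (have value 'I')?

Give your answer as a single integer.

Step 0 (initial): 1 infected
Step 1: +2 new -> 3 infected
Step 2: +3 new -> 6 infected
Step 3: +4 new -> 10 infected
Step 4: +5 new -> 15 infected

Answer: 15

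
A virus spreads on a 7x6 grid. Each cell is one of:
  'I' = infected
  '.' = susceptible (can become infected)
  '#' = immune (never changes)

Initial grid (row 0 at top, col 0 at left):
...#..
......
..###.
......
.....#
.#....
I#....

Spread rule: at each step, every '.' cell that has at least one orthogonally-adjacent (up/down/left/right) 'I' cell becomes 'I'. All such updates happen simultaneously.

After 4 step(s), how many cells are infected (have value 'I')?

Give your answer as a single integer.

Answer: 8

Derivation:
Step 0 (initial): 1 infected
Step 1: +1 new -> 2 infected
Step 2: +1 new -> 3 infected
Step 3: +2 new -> 5 infected
Step 4: +3 new -> 8 infected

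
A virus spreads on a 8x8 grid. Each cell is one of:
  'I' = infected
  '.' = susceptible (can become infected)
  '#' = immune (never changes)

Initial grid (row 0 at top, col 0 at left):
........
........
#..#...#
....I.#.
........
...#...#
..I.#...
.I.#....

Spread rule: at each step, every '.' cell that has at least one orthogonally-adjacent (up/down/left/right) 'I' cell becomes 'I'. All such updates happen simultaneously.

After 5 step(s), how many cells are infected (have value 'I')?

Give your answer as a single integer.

Step 0 (initial): 3 infected
Step 1: +9 new -> 12 infected
Step 2: +9 new -> 21 infected
Step 3: +10 new -> 31 infected
Step 4: +10 new -> 41 infected
Step 5: +7 new -> 48 infected

Answer: 48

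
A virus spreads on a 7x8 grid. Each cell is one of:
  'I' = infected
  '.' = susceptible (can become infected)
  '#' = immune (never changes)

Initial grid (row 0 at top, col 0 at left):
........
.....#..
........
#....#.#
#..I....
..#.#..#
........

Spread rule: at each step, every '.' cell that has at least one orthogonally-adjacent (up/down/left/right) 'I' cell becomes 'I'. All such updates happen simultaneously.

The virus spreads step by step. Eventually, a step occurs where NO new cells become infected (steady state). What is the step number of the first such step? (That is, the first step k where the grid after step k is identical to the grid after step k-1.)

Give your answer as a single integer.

Step 0 (initial): 1 infected
Step 1: +4 new -> 5 infected
Step 2: +6 new -> 11 infected
Step 3: +9 new -> 20 infected
Step 4: +11 new -> 31 infected
Step 5: +7 new -> 38 infected
Step 6: +6 new -> 44 infected
Step 7: +3 new -> 47 infected
Step 8: +1 new -> 48 infected
Step 9: +0 new -> 48 infected

Answer: 9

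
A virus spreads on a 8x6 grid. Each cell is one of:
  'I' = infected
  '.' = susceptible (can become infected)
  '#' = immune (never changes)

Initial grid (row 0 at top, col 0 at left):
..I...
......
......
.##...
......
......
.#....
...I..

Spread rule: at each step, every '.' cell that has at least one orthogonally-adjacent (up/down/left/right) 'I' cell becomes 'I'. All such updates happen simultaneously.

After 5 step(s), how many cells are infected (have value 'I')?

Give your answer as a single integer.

Step 0 (initial): 2 infected
Step 1: +6 new -> 8 infected
Step 2: +10 new -> 18 infected
Step 3: +10 new -> 28 infected
Step 4: +9 new -> 37 infected
Step 5: +6 new -> 43 infected

Answer: 43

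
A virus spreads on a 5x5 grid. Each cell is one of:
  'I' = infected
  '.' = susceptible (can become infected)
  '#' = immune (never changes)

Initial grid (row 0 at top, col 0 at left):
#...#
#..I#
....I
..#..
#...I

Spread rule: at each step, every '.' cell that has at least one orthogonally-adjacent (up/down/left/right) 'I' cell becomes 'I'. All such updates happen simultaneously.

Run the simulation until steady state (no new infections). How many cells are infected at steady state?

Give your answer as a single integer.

Answer: 19

Derivation:
Step 0 (initial): 3 infected
Step 1: +5 new -> 8 infected
Step 2: +5 new -> 13 infected
Step 3: +3 new -> 16 infected
Step 4: +2 new -> 18 infected
Step 5: +1 new -> 19 infected
Step 6: +0 new -> 19 infected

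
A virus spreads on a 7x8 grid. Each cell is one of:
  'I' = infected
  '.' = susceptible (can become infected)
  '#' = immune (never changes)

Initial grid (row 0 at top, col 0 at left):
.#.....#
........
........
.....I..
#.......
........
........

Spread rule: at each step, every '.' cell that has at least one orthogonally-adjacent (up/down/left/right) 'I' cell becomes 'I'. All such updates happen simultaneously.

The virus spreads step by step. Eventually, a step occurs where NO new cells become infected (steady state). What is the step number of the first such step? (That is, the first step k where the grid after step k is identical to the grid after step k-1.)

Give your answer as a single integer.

Answer: 9

Derivation:
Step 0 (initial): 1 infected
Step 1: +4 new -> 5 infected
Step 2: +8 new -> 13 infected
Step 3: +11 new -> 24 infected
Step 4: +11 new -> 35 infected
Step 5: +8 new -> 43 infected
Step 6: +5 new -> 48 infected
Step 7: +3 new -> 51 infected
Step 8: +2 new -> 53 infected
Step 9: +0 new -> 53 infected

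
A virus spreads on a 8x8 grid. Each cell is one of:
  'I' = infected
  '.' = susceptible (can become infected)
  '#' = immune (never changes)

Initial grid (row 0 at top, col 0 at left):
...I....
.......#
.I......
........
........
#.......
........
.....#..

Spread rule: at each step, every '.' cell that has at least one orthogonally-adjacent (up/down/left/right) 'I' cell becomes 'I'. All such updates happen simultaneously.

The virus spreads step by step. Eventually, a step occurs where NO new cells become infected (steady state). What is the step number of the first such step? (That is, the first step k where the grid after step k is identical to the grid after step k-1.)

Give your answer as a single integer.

Step 0 (initial): 2 infected
Step 1: +7 new -> 9 infected
Step 2: +9 new -> 18 infected
Step 3: +8 new -> 26 infected
Step 4: +7 new -> 33 infected
Step 5: +7 new -> 40 infected
Step 6: +7 new -> 47 infected
Step 7: +5 new -> 52 infected
Step 8: +4 new -> 56 infected
Step 9: +2 new -> 58 infected
Step 10: +2 new -> 60 infected
Step 11: +1 new -> 61 infected
Step 12: +0 new -> 61 infected

Answer: 12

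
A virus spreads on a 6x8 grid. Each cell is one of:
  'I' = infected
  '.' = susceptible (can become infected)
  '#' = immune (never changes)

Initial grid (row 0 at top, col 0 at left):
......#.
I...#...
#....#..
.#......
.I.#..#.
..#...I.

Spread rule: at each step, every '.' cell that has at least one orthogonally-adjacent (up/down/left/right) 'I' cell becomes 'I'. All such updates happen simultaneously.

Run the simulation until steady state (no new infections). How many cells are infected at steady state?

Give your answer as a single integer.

Step 0 (initial): 3 infected
Step 1: +7 new -> 10 infected
Step 2: +9 new -> 19 infected
Step 3: +8 new -> 27 infected
Step 4: +5 new -> 32 infected
Step 5: +4 new -> 36 infected
Step 6: +3 new -> 39 infected
Step 7: +1 new -> 40 infected
Step 8: +0 new -> 40 infected

Answer: 40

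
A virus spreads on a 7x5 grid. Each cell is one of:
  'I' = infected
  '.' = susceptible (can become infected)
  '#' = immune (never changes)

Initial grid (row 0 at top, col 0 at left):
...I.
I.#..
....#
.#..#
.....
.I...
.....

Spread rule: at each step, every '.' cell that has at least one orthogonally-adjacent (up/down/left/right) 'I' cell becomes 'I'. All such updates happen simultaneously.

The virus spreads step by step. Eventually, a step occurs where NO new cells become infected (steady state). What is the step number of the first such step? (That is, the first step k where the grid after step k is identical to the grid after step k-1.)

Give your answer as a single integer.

Answer: 5

Derivation:
Step 0 (initial): 3 infected
Step 1: +10 new -> 13 infected
Step 2: +10 new -> 23 infected
Step 3: +6 new -> 29 infected
Step 4: +2 new -> 31 infected
Step 5: +0 new -> 31 infected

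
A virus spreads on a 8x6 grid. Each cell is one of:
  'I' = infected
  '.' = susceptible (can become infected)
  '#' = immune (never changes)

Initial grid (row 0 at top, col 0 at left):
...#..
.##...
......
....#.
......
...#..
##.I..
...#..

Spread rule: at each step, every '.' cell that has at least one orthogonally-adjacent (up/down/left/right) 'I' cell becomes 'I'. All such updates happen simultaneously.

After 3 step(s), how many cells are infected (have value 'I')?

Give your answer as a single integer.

Step 0 (initial): 1 infected
Step 1: +2 new -> 3 infected
Step 2: +5 new -> 8 infected
Step 3: +6 new -> 14 infected

Answer: 14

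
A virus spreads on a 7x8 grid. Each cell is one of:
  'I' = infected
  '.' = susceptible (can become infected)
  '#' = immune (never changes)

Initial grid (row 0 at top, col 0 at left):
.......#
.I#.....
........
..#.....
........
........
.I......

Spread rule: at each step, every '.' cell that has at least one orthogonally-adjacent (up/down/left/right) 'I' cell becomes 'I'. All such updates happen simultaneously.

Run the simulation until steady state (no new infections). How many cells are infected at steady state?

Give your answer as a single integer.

Answer: 53

Derivation:
Step 0 (initial): 2 infected
Step 1: +6 new -> 8 infected
Step 2: +9 new -> 17 infected
Step 3: +7 new -> 24 infected
Step 4: +7 new -> 31 infected
Step 5: +7 new -> 38 infected
Step 6: +7 new -> 45 infected
Step 7: +5 new -> 50 infected
Step 8: +3 new -> 53 infected
Step 9: +0 new -> 53 infected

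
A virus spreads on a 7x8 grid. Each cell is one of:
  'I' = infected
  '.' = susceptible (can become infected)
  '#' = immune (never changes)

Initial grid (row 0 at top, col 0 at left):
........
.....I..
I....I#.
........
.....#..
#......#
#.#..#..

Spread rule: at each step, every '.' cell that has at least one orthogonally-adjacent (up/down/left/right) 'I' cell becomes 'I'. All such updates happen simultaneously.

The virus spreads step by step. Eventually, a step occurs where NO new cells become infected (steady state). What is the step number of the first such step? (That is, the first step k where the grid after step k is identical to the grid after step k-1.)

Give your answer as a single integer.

Step 0 (initial): 3 infected
Step 1: +8 new -> 11 infected
Step 2: +12 new -> 23 infected
Step 3: +11 new -> 34 infected
Step 4: +7 new -> 41 infected
Step 5: +6 new -> 47 infected
Step 6: +2 new -> 49 infected
Step 7: +0 new -> 49 infected

Answer: 7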